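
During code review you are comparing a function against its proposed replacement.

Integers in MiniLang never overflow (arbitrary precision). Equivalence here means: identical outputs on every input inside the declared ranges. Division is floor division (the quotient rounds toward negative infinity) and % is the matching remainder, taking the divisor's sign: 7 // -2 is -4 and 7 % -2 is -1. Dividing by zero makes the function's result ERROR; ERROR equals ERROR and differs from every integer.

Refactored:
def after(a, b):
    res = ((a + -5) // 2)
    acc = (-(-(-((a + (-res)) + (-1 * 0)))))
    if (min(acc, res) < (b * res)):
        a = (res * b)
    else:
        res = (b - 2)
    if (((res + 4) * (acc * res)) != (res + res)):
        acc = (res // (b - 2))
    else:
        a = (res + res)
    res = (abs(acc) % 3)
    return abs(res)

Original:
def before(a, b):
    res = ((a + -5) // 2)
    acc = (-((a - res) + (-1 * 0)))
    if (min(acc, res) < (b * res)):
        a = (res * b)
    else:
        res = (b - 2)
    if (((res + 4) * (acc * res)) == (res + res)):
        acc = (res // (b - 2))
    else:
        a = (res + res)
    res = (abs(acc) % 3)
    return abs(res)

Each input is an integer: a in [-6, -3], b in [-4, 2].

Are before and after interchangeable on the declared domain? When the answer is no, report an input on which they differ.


Not equivalent: a=-6, b=-4 separates them (0 vs 1).
before: res := -6 | acc := 0 | (min(acc, res) < (b * res)): true | a := 24 | (((res + 4) * (acc * res)) == (res + res)): false | a := -12 | res := 0 | result 0
after: res := -6 | acc := 0 | (min(acc, res) < (b * res)): true | a := 24 | (((res + 4) * (acc * res)) != (res + res)): true | acc := 1 | res := 1 | result 1
verdict: not equivalent; witness: a=-6, b=-4


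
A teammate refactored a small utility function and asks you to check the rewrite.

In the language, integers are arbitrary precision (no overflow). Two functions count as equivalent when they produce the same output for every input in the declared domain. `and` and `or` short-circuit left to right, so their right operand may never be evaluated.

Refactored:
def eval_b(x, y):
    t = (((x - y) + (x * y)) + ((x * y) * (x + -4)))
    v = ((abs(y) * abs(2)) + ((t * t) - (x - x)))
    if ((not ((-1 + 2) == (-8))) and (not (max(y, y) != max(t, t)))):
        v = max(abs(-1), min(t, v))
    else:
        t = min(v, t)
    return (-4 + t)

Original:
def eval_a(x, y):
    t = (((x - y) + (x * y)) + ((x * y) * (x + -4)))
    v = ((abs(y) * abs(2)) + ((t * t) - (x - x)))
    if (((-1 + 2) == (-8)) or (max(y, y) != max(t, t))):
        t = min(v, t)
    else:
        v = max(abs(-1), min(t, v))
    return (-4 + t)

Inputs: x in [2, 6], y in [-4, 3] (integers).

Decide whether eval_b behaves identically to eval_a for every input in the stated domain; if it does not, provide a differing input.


Side by side, the visible changes include: boolean connective usage differs.
Tracing x=5, y=3: eval_a: t=32, then v=1030, then (((-1 + 2) == (-8)) or (max(y, y) != max(t, t))) is true, then t=32, then returns 28 | eval_b: t=32, then v=1030, then ((not ((-1 + 2) == (-8))) and (not (max(y, y) != max(t, t)))) is false, then t=32, then returns 28 — matching result 28.
Sweeping the whole domain (40 inputs) finds no disagreement.
verdict: equivalent


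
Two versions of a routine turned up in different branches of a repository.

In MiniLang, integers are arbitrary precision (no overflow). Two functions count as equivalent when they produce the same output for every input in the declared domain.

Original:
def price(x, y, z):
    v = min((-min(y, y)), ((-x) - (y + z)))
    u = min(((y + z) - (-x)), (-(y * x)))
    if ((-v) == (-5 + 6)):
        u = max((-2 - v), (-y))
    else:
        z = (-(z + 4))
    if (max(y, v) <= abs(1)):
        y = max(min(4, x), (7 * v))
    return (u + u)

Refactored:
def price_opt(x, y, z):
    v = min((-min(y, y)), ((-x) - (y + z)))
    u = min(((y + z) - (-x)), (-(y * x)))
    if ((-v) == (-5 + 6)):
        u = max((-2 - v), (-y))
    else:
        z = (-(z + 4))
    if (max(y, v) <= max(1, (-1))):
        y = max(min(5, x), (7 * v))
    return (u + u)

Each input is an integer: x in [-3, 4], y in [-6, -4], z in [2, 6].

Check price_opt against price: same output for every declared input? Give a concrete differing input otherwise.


Although `4` became `5`, no input in the stated domain can expose it.
One worked example (x=-1, y=-6, z=6) — price: v becomes 1; next u becomes -6; next ((-v) == (-5 + 6)) evaluates to false; next z becomes -10; next (max(y, v) <= abs(1)) evaluates to true; next y becomes 7; next final value -12; price_opt: v becomes 1; next u becomes -6; next ((-v) == (-5 + 6)) evaluates to false; next z becomes -10; next (max(y, v) <= max(1, (-1))) evaluates to true; next y becomes 7; next final value -12; agreement on -12.
Checked all 120 inputs in the declared domain: the outputs agree on every one.
verdict: equivalent


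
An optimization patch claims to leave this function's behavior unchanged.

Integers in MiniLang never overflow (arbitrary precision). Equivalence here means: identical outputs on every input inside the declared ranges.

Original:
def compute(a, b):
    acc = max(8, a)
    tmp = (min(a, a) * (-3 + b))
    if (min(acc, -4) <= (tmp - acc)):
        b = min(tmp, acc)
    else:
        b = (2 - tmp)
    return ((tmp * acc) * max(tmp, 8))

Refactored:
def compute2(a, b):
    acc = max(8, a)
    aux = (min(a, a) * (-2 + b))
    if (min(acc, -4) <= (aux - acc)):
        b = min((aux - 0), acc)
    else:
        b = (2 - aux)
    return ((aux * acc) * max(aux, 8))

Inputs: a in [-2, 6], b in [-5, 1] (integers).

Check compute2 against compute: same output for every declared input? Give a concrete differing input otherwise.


Take a=-2, b=-5.
compute: acc = 8; tmp = 16; (min(acc, -4) <= (tmp - acc)) -> true; b = 8; return 2048
compute2: acc = 8; aux = 14; (min(acc, -4) <= (aux - acc)) -> true; b = 8; return 1568
2048 and 1568 differ, so these are not the same function on this domain.
verdict: not equivalent; witness: a=-2, b=-5


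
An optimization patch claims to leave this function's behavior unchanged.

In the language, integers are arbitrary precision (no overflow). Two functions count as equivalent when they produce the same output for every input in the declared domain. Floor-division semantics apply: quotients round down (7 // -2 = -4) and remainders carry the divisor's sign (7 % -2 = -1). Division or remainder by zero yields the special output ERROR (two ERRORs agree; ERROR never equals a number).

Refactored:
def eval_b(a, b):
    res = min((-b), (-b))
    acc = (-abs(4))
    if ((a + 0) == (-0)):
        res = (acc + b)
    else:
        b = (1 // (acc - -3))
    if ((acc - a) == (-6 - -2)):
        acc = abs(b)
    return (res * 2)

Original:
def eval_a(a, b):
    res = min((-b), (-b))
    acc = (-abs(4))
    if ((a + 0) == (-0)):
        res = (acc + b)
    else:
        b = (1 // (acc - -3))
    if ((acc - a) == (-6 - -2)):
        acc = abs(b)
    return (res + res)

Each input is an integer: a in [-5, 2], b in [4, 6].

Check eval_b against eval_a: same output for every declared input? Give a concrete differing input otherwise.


This is a faithful refactor — constant usage differs; also arithmetic usage differs, but the computed results match everywhere.
Spot check at a=-2, b=5 — eval_a: res = -5; acc = -4; ((a + 0) == (-0)) -> false; b = -1; ((acc - a) == (-6 - -2)) -> false; return -10. eval_b: res = -5; acc = -4; ((a + 0) == (-0)) -> false; b = -1; ((acc - a) == (-6 - -2)) -> false; return -10. Both give -10.
Across all 24 domain points the two functions coincide.
verdict: equivalent


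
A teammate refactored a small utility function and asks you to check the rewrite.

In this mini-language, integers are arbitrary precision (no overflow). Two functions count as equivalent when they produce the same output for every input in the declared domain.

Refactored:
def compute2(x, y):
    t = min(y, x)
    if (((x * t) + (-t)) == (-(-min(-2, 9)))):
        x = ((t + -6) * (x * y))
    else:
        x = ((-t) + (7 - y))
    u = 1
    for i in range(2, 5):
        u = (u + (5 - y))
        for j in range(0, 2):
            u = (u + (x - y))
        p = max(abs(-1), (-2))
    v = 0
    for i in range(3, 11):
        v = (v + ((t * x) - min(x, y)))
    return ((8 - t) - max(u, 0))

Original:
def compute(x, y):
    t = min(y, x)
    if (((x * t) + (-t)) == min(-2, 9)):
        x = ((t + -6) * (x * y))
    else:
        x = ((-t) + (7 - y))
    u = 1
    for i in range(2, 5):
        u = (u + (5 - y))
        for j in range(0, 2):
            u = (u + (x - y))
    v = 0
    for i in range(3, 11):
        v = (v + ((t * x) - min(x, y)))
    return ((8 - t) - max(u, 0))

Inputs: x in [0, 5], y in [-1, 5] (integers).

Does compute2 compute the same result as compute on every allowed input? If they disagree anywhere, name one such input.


Equivalent — the differences include min/max/abs usage differs, plus statement counts differ, plus local variable names differ, plus constant usage differs, yet no declared input distinguishes the two.
As a probe, take x=4, y=-1: compute runs t := -1 | (((x * t) + (-t)) == min(-2, 9)): false | x := 9 | u := 1 | iter i=2: | u := 7 | iter j=0: | u := 17 | iter j=1: | u := 27 | iter i=3: | u := 33 | iter j=0: | u := 43 | iter j=1: | u := 53 | iter i=4: | u := 59 | iter j=0: | u := 69 | iter j=1: | u := 79 | v := 0 | iter i=3: | v := -8 | iter i=4: | v := -16 | iter i=5: | v := -24 | iter i=6: | v := -32 | iter i=7: | v := -40 | iter i=8: | v := -48 | iter i=9: | v := -56 | iter i=10: | v := -64 | result -70; compute2 runs t := -1 | (((x * t) + (-t)) == (-(-min(-2, 9)))): false | x := 9 | u := 1 | iter i=2: | u := 7 | iter j=0: | u := 17 | iter j=1: | u := 27 | p := 1 | iter i=3: | u := 33 | iter j=0: | u := 43 | iter j=1: | u := 53 | p := 1 | iter i=4: | u := 59 | iter j=0: | u := 69 | iter j=1: | u := 79 | p := 1 | v := 0 | iter i=3: | v := -8 | iter i=4: | v := -16 | iter i=5: | v := -24 | iter i=6: | v := -32 | iter i=7: | v := -40 | iter i=8: | v := -48 | iter i=9: | v := -56 | iter i=10: | v := -64 | result -70; both end at -70.
Every one of the 42 inputs gives matching results.
verdict: equivalent


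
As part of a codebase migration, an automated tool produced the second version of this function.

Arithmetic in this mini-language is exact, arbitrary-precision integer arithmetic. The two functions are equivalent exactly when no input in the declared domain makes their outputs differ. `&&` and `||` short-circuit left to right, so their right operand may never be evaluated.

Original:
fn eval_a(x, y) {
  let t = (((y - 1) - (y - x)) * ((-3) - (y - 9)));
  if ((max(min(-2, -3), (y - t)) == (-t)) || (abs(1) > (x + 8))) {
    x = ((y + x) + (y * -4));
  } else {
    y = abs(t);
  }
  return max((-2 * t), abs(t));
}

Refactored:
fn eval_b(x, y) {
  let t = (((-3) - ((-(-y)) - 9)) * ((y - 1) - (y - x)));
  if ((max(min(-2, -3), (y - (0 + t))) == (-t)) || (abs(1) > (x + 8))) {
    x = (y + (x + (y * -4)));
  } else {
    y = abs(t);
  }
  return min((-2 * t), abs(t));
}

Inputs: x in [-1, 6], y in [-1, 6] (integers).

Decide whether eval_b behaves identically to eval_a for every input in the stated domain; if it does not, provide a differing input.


At x=-1, y=-1: eval_a gives 28, eval_b gives 14.
verdict: not equivalent; witness: x=-1, y=-1


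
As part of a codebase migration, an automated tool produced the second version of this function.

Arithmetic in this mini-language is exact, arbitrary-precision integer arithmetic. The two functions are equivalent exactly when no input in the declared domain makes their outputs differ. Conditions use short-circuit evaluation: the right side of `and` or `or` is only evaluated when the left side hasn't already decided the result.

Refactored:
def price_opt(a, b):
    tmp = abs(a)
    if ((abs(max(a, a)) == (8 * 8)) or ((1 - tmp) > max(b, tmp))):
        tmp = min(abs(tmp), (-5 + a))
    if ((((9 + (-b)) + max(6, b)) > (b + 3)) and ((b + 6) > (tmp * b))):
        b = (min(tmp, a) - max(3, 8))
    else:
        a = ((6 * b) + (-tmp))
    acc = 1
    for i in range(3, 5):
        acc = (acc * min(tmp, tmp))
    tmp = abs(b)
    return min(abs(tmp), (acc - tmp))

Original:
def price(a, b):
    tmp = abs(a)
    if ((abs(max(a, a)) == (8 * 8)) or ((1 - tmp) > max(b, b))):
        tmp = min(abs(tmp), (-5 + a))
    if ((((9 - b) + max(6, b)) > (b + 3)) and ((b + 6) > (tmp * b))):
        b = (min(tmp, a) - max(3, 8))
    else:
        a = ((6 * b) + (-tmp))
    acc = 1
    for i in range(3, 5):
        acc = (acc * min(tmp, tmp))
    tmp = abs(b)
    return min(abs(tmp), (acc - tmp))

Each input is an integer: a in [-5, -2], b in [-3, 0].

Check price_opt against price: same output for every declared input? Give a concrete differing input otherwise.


Run the pair on a=-3, b=-3.
price: tmp = 3; ((abs(max(a, a)) == (8 * 8)) or ((1 - tmp) > max(b, b))) -> true; tmp = -8; ((((9 - b) + max(6, b)) > (b + 3)) and ((b + 6) > (tmp * b))) -> false; a = -10; acc = 1; [i=3]; acc = -8; [i=4]; acc = 64; tmp = 3; return 3
price_opt: tmp = 3; ((abs(max(a, a)) == (8 * 8)) or ((1 - tmp) > max(b, tmp))) -> false; ((((9 + (-b)) + max(6, b)) > (b + 3)) and ((b + 6) > (tmp * b))) -> true; b = -11; acc = 1; [i=3]; acc = 3; [i=4]; acc = 9; tmp = 11; return -2
3 != -2, so the rewrite changes behavior.
verdict: not equivalent; witness: a=-3, b=-3


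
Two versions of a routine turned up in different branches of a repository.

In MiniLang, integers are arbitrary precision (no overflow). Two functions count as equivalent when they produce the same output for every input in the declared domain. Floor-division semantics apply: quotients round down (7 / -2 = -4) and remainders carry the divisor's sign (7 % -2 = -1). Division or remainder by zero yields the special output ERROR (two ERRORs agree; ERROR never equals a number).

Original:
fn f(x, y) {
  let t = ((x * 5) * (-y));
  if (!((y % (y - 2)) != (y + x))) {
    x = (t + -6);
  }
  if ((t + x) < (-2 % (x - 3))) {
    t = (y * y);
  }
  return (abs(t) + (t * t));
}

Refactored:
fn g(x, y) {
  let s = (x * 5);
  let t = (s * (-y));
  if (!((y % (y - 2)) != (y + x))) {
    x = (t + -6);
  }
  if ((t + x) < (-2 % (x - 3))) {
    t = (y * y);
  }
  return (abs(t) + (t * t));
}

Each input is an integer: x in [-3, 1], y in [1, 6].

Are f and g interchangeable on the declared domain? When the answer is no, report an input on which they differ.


Although statement counts differ; and local variable names differ, 30/30 inputs agree.
verdict: equivalent


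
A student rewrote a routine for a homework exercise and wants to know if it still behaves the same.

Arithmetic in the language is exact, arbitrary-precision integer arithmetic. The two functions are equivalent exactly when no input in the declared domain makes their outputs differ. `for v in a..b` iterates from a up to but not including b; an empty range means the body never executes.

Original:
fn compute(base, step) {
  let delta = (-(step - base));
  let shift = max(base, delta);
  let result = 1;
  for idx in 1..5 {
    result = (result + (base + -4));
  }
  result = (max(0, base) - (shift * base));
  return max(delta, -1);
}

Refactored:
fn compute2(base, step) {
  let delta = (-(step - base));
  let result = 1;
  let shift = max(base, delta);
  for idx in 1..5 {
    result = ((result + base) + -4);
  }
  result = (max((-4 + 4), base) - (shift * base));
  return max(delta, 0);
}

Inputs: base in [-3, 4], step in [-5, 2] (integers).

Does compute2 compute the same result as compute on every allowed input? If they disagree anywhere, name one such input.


These are not equivalent — on base=-3, step=-2 the outputs split (-1 vs 0).
compute: delta=-1, then shift=-1, then result=1, then (idx=1), then result=-6, then (idx=2), then result=-13, then (idx=3), then result=-20, then (idx=4), then result=-27, then result=-3, then returns -1
compute2: delta=-1, then result=1, then shift=-1, then (idx=1), then result=-6, then (idx=2), then result=-13, then (idx=3), then result=-20, then (idx=4), then result=-27, then result=-3, then returns 0
verdict: not equivalent; witness: base=-3, step=-2


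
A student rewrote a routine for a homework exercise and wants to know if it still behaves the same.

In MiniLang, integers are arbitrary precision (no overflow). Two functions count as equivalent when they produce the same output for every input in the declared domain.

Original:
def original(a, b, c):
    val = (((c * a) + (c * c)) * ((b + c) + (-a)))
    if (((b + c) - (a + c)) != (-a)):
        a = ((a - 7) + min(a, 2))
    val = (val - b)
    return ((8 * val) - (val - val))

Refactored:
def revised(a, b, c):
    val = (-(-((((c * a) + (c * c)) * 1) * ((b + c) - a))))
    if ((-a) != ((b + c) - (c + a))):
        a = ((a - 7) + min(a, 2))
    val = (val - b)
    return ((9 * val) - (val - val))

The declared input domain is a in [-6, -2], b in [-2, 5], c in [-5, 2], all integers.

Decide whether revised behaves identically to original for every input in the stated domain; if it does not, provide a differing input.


Consider the input a=-6, b=-2, c=-5.
original: val becomes -55; next (((b + c) - (a + c)) != (-a)) evaluates to true; next a becomes -19; next val becomes -53; next final value -424
revised: val becomes -55; next ((-a) != ((b + c) - (c + a))) evaluates to true; next a becomes -19; next val becomes -53; next final value -477
-424 and -477 differ, so these are not the same function on this domain.
verdict: not equivalent; witness: a=-6, b=-2, c=-5


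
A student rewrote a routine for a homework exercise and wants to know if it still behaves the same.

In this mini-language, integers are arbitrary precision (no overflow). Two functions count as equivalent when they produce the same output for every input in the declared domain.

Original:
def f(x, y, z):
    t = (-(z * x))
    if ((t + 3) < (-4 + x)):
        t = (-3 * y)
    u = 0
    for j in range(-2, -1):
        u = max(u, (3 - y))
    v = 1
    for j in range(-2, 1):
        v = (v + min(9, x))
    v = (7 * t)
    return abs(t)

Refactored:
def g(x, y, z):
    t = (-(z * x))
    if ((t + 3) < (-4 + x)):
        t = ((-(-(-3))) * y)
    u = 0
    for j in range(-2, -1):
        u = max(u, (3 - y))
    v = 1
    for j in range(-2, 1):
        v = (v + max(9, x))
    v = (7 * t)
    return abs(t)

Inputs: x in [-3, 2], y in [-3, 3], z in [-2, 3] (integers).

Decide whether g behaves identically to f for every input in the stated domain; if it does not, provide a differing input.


Equivalent. The one real change (`min(9, x)` became `max(9, x)`) has no effect anywhere in the declared ranges.
Sweeping the whole domain (252 inputs) finds no disagreement.
Spot check at x=-3, y=1, z=-2 — f: t=-6, then ((t + 3) < (-4 + x)) is false, then u=0, then (j=-2), then u=2, then v=1, then (j=-2), then v=-2, then (j=-1), then v=-5, then (j=0), then v=-8, then v=-42, then returns 6. g: t=-6, then ((t + 3) < (-4 + x)) is false, then u=0, then (j=-2), then u=2, then v=1, then (j=-2), then v=10, then (j=-1), then v=19, then (j=0), then v=28, then v=-42, then returns 6. Both give 6.
verdict: equivalent


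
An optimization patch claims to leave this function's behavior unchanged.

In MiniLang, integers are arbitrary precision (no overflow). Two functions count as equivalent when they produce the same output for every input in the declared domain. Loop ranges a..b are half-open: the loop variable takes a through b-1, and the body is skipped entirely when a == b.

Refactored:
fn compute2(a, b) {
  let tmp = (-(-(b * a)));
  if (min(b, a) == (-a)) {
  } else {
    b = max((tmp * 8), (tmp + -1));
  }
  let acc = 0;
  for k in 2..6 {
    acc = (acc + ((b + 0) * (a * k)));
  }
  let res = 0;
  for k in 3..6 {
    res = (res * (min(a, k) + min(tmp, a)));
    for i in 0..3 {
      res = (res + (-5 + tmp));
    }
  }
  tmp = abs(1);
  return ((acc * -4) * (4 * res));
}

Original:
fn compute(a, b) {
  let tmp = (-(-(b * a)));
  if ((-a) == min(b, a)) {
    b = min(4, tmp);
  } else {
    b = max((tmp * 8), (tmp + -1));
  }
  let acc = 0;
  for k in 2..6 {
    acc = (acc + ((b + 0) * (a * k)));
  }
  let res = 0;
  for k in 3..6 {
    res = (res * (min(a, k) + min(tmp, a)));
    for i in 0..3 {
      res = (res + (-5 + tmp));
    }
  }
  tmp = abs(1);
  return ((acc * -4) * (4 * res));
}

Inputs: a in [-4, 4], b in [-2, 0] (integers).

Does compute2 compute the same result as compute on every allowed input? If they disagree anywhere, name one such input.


There is a counterexample at a=2, b=-2: -145152 on one side, -72576 on the other.
compute: tmp becomes -4; next ((-a) == min(b, a)) evaluates to true; next b becomes -4; next acc becomes 0; next at k=2:; next acc becomes -16; next at k=3:; next acc becomes -40; next at k=4:; next acc becomes -72; next at k=5:; next acc becomes -112; next res becomes 0; next at k=3:; next res becomes 0; next at i=0:; next res becomes -9; next at i=1:; next res becomes -18; next at i=2:; next res becomes -27; next at k=4:; next res becomes 54; next at i=0:; next res becomes 45; next at i=1:; next res becomes 36; next at i=2:; next res becomes 27; next at k=5:; next res becomes -54; next at i=0:; next res becomes -63; next at i=1:; next res becomes -72; next at i=2:; next res becomes -81; next tmp becomes 1; next final value -145152
compute2: tmp becomes -4; next (min(b, a) == (-a)) evaluates to true; next acc becomes 0; next at k=2:; next acc becomes -8; next at k=3:; next acc becomes -20; next at k=4:; next acc becomes -36; next at k=5:; next acc becomes -56; next res becomes 0; next at k=3:; next res becomes 0; next at i=0:; next res becomes -9; next at i=1:; next res becomes -18; next at i=2:; next res becomes -27; next at k=4:; next res becomes 54; next at i=0:; next res becomes 45; next at i=1:; next res becomes 36; next at i=2:; next res becomes 27; next at k=5:; next res becomes -54; next at i=0:; next res becomes -63; next at i=1:; next res becomes -72; next at i=2:; next res becomes -81; next tmp becomes 1; next final value -72576
verdict: not equivalent; witness: a=2, b=-2


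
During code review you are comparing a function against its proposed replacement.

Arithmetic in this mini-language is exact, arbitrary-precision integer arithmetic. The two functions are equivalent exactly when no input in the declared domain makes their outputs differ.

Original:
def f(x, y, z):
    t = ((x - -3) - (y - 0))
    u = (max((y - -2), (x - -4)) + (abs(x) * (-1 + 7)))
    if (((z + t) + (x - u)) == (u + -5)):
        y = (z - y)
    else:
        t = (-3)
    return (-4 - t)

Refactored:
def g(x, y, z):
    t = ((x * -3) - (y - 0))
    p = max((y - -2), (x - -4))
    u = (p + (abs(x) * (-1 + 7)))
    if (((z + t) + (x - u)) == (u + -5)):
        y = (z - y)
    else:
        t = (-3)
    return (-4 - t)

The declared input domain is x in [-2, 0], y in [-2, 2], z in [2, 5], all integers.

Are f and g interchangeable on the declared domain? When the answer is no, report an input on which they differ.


Run the pair on x=0, y=-1, z=2.
f: t=4, then u=4, then (((z + t) + (x - u)) == (u + -5)) is false, then t=-3, then returns -1
g: t=1, then p=4, then u=4, then (((z + t) + (x - u)) == (u + -5)) is true, then y=3, then returns -5
-1 and -5 differ, so these are not the same function on this domain.
verdict: not equivalent; witness: x=0, y=-1, z=2


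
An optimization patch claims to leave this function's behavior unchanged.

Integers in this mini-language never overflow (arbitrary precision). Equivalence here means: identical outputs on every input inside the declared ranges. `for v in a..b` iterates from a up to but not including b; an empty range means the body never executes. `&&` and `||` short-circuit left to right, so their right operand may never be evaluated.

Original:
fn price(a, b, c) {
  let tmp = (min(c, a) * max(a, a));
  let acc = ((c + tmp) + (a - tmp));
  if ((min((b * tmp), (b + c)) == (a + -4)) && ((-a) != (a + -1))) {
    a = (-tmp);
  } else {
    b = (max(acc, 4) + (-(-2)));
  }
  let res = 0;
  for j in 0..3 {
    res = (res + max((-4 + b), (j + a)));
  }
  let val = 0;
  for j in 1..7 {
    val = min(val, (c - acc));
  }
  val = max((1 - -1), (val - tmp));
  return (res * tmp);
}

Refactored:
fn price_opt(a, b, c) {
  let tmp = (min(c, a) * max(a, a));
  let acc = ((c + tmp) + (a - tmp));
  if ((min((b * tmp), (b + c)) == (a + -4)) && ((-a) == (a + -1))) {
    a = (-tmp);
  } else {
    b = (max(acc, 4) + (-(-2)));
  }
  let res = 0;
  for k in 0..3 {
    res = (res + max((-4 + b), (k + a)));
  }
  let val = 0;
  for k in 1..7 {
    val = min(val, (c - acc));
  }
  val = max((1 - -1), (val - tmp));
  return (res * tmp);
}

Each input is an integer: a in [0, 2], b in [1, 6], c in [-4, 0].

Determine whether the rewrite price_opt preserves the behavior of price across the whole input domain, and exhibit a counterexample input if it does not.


Try a=1, b=1, c=-3.
price: tmp becomes -3; next acc becomes -2; next ((min((b * tmp), (b + c)) == (a + -4)) && ((-a) != (a + -1))) evaluates to true; next a becomes 3; next res becomes 0; next at j=0:; next res becomes 3; next at j=1:; next res becomes 7; next at j=2:; next res becomes 12; next val becomes 0; next at j=1:; next val becomes -1; next at j=2:; next val becomes -1; next at j=3:; next val becomes -1; next at j=4:; next val becomes -1; next at j=5:; next val becomes -1; next at j=6:; next val becomes -1; next val becomes 2; next final value -36
price_opt: tmp becomes -3; next acc becomes -2; next ((min((b * tmp), (b + c)) == (a + -4)) && ((-a) == (a + -1))) evaluates to false; next b becomes 6; next res becomes 0; next at k=0:; next res becomes 2; next at k=1:; next res becomes 4; next at k=2:; next res becomes 7; next val becomes 0; next at k=1:; next val becomes -1; next at k=2:; next val becomes -1; next at k=3:; next val becomes -1; next at k=4:; next val becomes -1; next at k=5:; next val becomes -1; next at k=6:; next val becomes -1; next val becomes 2; next final value -21
-36 vs -21 — the two versions disagree here.
verdict: not equivalent; witness: a=1, b=1, c=-3


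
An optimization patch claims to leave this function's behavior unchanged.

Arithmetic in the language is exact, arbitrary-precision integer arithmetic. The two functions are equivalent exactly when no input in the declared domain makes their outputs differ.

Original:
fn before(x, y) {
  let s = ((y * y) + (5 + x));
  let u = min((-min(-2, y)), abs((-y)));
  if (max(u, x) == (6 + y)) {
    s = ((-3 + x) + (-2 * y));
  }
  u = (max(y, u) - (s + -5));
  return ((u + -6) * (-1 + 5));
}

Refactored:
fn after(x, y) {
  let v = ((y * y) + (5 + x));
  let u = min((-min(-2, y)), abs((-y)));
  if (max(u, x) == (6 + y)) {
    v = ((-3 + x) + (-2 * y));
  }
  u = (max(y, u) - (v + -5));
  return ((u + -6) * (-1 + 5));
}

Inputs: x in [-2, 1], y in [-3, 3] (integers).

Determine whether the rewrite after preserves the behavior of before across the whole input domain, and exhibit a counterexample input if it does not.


Reading the diff, among the changes: local variable names differ.
Spot check at x=-2, y=-2 — before: s becomes 7; next u becomes 2; next (max(u, x) == (6 + y)) evaluates to false; next u becomes 0; next final value -24. after: v becomes 7; next u becomes 2; next (max(u, x) == (6 + y)) evaluates to false; next u becomes 0; next final value -24. Both give -24.
Sweeping the whole domain (28 inputs) finds no disagreement.
verdict: equivalent


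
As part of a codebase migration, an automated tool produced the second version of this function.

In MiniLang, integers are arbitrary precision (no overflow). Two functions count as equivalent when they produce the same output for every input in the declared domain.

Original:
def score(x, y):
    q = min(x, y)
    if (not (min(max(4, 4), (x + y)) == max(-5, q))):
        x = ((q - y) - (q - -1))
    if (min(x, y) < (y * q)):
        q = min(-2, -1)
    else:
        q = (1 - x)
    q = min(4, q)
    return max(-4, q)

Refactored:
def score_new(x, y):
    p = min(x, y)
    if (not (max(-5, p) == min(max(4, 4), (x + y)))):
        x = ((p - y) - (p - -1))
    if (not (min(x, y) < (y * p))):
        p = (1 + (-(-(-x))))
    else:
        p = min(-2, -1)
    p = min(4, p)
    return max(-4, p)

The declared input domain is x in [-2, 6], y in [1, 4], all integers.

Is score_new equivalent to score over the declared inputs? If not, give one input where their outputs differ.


Although arithmetic usage differs, plus local variable names differ, plus boolean connective usage differs, 36/36 inputs agree.
verdict: equivalent


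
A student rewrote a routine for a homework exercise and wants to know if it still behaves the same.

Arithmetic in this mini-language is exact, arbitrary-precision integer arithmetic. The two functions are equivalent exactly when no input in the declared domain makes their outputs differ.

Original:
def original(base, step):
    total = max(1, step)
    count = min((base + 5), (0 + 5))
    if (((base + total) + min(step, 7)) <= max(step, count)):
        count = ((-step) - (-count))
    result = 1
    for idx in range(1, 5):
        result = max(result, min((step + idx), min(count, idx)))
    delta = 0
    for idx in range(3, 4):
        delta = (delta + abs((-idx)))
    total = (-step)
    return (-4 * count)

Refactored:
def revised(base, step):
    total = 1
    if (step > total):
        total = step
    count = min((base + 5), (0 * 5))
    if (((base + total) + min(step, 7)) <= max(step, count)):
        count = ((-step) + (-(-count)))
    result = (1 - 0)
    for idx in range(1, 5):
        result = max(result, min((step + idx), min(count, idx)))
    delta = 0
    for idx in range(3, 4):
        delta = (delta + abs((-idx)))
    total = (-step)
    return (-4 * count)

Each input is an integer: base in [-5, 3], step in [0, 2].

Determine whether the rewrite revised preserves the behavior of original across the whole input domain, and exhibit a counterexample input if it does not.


Not equivalent: base=-4, step=0 separates them (-4 vs 0).
original: total=1, then count=1, then (((base + total) + min(step, 7)) <= max(step, count)) is true, then count=1, then result=1, then (idx=1), then result=1, then (idx=2), then result=1, then (idx=3), then result=1, then (idx=4), then result=1, then delta=0, then (idx=3), then delta=3, then total=0, then returns -4
revised: total=1, then (step > total) is false, then count=0, then (((base + total) + min(step, 7)) <= max(step, count)) is true, then count=0, then result=1, then (idx=1), then result=1, then (idx=2), then result=1, then (idx=3), then result=1, then (idx=4), then result=1, then delta=0, then (idx=3), then delta=3, then total=0, then returns 0
verdict: not equivalent; witness: base=-4, step=0


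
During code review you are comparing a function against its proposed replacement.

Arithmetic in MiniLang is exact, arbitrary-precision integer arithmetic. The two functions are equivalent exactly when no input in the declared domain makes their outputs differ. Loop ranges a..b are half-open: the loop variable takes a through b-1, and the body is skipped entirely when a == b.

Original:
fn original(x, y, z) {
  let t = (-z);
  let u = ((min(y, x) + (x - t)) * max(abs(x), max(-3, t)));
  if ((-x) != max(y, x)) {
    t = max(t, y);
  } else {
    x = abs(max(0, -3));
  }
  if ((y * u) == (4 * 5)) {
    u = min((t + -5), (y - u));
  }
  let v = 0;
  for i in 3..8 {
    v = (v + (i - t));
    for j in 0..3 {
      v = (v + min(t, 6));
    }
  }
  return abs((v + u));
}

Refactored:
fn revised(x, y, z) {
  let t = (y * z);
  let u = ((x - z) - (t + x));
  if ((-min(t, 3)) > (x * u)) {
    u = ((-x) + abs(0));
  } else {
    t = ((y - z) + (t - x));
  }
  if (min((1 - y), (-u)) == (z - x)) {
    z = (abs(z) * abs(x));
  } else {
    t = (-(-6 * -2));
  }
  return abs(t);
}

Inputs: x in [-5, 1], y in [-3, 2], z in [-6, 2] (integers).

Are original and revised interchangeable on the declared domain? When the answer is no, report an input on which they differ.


Consider the input x=-5, y=-3, z=-6.
original: t=6, then u=-96, then ((-x) != max(y, x)) is true, then t=6, then ((y * u) == (4 * 5)) is false, then v=0, then (i=3), then v=-3, then (j=0), then v=3, then (j=1), then v=9, then (j=2), then v=15, then (i=4), then v=13, then (j=0), then v=19, then (j=1), then v=25, then (j=2), then v=31, then (i=5), then v=30, then (j=0), then v=36, then (j=1), then v=42, then (j=2), then v=48, then (i=6), then v=48, then (j=0), then v=54, then (j=1), then v=60, then (j=2), then v=66, then (i=7), then v=67, then (j=0), then v=73, then (j=1), then v=79, then (j=2), then v=85, then returns 11
revised: t=18, then u=-12, then ((-min(t, 3)) > (x * u)) is false, then t=26, then (min((1 - y), (-u)) == (z - x)) is false, then t=-12, then returns 12
11 != 12, so the rewrite changes behavior.
verdict: not equivalent; witness: x=-5, y=-3, z=-6


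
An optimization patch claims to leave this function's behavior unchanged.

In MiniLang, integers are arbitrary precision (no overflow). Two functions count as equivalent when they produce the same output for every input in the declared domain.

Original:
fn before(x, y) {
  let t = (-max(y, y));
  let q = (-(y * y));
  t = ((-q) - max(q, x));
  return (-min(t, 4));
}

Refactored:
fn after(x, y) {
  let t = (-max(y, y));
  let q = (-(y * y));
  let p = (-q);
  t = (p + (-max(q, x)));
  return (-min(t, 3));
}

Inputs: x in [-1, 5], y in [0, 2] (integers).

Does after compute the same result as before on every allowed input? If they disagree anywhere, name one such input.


The rewrite breaks on x=-1, y=2, where the results are -4 and -3.
before: t becomes -2; next q becomes -4; next t becomes 5; next final value -4
after: t becomes -2; next q becomes -4; next p becomes 4; next t becomes 5; next final value -3
verdict: not equivalent; witness: x=-1, y=2


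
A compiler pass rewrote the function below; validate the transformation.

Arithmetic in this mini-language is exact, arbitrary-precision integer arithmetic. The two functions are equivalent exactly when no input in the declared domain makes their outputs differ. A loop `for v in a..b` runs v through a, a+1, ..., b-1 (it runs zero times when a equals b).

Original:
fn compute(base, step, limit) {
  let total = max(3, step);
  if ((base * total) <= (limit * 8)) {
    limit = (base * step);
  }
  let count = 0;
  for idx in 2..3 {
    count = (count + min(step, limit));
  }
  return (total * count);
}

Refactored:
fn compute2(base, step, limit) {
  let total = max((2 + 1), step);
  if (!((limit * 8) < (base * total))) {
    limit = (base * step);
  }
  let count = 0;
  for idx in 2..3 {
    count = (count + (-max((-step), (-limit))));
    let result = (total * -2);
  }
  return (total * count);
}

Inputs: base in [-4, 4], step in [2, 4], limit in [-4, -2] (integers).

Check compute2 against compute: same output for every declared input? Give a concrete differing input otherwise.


Reading the diff, among the changes: constant usage differs, local variable names differ, arithmetic usage differs, comparison usage differs, statement counts differ, min/max/abs usage differs, boolean connective usage differs.
Spot check at base=-1, step=4, limit=-4 — compute: total becomes 4; next ((base * total) <= (limit * 8)) evaluates to false; next count becomes 0; next at idx=2:; next count becomes -4; next final value -16. compute2: total becomes 4; next (!((limit * 8) < (base * total))) evaluates to false; next count becomes 0; next at idx=2:; next count becomes -4; next result becomes -8; next final value -16. Both give -16.
Every one of the 81 inputs gives matching results.
verdict: equivalent


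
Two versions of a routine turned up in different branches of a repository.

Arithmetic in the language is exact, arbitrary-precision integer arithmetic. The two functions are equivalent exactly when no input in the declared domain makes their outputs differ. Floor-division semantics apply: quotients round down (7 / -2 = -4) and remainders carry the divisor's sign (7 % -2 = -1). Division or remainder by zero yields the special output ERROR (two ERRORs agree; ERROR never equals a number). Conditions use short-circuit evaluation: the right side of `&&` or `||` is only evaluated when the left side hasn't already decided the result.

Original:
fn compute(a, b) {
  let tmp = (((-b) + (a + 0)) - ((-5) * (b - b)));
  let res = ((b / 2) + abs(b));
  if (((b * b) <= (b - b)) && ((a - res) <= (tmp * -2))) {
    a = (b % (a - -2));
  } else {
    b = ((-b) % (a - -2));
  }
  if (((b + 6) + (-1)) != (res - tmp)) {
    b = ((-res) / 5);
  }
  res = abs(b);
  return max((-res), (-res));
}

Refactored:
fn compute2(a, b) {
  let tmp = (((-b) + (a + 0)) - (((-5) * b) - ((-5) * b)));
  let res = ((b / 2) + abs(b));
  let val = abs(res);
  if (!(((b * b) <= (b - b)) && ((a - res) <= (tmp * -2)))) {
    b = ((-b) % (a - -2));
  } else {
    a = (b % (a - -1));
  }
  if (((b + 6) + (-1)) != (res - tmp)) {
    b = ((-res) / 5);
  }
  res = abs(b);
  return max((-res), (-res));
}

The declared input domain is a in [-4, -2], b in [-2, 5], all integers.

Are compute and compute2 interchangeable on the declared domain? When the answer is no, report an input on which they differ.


The rewrite breaks on a=-2, b=0, where the results are ERROR and 0.
compute: tmp=-2, then res=0, then (((b * b) <= (b - b)) && ((a - res) <= (tmp * -2))) is true, then a zero divisor aborts: ERROR
compute2: tmp=-2, then res=0, then val=0, then (!(((b * b) <= (b - b)) && ((a - res) <= (tmp * -2)))) is false, then a=0, then (((b + 6) + (-1)) != (res - tmp)) is true, then b=0, then res=0, then returns 0
verdict: not equivalent; witness: a=-2, b=0


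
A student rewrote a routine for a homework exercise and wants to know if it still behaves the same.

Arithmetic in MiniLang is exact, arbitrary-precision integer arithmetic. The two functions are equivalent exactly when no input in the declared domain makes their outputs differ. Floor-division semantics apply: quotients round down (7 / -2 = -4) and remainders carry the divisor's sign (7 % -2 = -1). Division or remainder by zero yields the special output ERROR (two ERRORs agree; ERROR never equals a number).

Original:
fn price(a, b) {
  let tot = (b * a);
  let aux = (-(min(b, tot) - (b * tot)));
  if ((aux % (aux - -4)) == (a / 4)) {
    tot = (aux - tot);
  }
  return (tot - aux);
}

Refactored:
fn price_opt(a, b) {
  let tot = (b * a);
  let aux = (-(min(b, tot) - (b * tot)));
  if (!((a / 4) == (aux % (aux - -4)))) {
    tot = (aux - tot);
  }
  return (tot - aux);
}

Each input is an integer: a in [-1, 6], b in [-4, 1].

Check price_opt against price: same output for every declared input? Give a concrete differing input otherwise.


On input a=-1, b=-4, price returns 16 while price_opt returns -4.
verdict: not equivalent; witness: a=-1, b=-4


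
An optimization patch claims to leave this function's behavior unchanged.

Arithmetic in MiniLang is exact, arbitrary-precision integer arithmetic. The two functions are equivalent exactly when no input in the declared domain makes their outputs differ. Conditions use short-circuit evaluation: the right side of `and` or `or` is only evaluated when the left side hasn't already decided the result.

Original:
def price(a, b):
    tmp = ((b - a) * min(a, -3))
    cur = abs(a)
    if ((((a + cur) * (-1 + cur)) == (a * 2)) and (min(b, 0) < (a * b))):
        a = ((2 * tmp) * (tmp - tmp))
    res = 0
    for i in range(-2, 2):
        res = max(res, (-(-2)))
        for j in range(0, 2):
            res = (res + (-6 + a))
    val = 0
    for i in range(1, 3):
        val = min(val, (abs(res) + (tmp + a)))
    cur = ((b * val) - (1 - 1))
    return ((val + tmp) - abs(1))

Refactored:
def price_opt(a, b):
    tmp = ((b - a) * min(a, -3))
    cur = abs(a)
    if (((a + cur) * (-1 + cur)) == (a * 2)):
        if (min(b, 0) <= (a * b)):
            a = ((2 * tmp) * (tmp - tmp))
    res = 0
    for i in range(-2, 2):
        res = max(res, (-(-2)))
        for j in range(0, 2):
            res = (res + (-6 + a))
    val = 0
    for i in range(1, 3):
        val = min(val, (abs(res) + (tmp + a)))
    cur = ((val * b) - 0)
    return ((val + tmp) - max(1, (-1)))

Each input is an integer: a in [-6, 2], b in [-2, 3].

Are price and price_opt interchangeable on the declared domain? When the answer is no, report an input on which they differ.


Equivalent. The suspicious edit (`(min(b, 0) < (a * b))` became `(min(b, 0) <= (a * b))`) never changes the result for any input inside the declared domain.
Checked all 54 inputs in the declared domain: the outputs agree on every one.
Spot check at a=1, b=0 — price: tmp := 3 | cur := 1 | ((((a + cur) * (-1 + cur)) == (a * 2)) and (min(b, 0) < (a * b))): false | res := 0 | iter i=-2: | res := 2 | iter j=0: | res := -3 | iter j=1: | res := -8 | iter i=-1: | res := 2 | iter j=0: | res := -3 | iter j=1: | res := -8 | iter i=0: | res := 2 | iter j=0: | res := -3 | iter j=1: | res := -8 | iter i=1: | res := 2 | iter j=0: | res := -3 | iter j=1: | res := -8 | val := 0 | iter i=1: | val := 0 | iter i=2: | val := 0 | cur := 0 | result 2. price_opt: tmp := 3 | cur := 1 | (((a + cur) * (-1 + cur)) == (a * 2)): false | res := 0 | iter i=-2: | res := 2 | iter j=0: | res := -3 | iter j=1: | res := -8 | iter i=-1: | res := 2 | iter j=0: | res := -3 | iter j=1: | res := -8 | iter i=0: | res := 2 | iter j=0: | res := -3 | iter j=1: | res := -8 | iter i=1: | res := 2 | iter j=0: | res := -3 | iter j=1: | res := -8 | val := 0 | iter i=1: | val := 0 | iter i=2: | val := 0 | cur := 0 | result 2. Both give 2.
verdict: equivalent
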